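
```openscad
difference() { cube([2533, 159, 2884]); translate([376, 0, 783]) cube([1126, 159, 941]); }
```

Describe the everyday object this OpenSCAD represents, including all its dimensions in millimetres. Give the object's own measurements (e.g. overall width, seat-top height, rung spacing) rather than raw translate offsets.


A wall 2533 mm long (x), 159 mm thick (y), 2884 mm tall, with a rectangular window opening cut through it. The opening is 1126 mm wide and 941 mm tall; its sill is at z = 783 mm and its near (−x) edge is 376 mm from the wall's −x end. The opening passes through the full wall thickness.


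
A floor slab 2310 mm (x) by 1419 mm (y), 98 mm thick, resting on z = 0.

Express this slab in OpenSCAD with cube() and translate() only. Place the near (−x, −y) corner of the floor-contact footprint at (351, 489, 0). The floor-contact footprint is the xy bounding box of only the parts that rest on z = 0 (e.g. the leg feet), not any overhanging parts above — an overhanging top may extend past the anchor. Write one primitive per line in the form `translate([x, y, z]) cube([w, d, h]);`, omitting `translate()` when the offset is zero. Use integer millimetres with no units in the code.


translate([351, 489, 0]) cube([2310, 1419, 98]);


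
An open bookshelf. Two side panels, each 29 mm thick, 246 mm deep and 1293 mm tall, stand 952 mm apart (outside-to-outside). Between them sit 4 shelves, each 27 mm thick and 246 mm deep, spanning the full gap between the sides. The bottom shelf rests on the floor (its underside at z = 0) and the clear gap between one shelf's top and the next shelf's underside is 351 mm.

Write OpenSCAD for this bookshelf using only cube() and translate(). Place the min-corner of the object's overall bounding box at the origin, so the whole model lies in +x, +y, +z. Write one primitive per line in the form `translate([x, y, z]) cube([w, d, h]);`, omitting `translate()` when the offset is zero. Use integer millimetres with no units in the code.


cube([29, 246, 1293]);
translate([923, 0, 0]) cube([29, 246, 1293]);
translate([29, 0, 0]) cube([894, 246, 27]);
translate([29, 0, 378]) cube([894, 246, 27]);
translate([29, 0, 756]) cube([894, 246, 27]);
translate([29, 0, 1134]) cube([894, 246, 27]);


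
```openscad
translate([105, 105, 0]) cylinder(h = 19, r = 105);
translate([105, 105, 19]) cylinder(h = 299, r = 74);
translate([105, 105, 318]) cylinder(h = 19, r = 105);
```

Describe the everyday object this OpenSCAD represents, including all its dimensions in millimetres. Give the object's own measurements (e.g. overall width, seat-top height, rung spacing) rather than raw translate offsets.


A spool: two coaxial disc flanges of radius 105 mm and thickness 19 mm, joined by a core cylinder of radius 74 mm and height 299 mm. The lower flange rests on z = 0 and the three cylinders share a vertical axis.


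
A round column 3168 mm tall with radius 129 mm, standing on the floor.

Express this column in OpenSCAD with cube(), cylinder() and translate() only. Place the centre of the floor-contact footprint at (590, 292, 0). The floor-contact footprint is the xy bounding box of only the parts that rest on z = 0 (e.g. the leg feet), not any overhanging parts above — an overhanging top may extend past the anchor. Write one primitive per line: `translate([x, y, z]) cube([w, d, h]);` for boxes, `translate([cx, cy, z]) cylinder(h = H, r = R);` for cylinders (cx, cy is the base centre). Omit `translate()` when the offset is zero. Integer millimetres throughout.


translate([590, 292, 0]) cylinder(h = 3168, r = 129);


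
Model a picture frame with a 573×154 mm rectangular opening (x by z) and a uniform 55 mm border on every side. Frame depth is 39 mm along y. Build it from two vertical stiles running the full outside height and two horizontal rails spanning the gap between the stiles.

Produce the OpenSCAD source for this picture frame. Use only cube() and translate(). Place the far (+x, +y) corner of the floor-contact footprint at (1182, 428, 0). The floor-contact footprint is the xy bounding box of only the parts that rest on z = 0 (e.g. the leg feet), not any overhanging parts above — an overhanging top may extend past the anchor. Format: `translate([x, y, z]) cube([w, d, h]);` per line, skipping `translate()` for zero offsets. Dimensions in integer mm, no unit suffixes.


translate([499, 389, 0]) cube([55, 39, 264]);
translate([1127, 389, 0]) cube([55, 39, 264]);
translate([554, 389, 0]) cube([573, 39, 55]);
translate([554, 389, 209]) cube([573, 39, 55]);


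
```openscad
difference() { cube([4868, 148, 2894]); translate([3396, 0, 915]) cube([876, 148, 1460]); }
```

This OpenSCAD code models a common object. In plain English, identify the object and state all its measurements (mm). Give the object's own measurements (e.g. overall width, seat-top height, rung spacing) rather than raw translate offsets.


A wall 4868 mm long (x), 148 mm thick (y), 2894 mm tall, with a rectangular window opening cut through it. The opening is 876 mm wide and 1460 mm tall; its sill is at z = 915 mm and its near (−x) edge is 3396 mm from the wall's −x end. The opening passes through the full wall thickness.


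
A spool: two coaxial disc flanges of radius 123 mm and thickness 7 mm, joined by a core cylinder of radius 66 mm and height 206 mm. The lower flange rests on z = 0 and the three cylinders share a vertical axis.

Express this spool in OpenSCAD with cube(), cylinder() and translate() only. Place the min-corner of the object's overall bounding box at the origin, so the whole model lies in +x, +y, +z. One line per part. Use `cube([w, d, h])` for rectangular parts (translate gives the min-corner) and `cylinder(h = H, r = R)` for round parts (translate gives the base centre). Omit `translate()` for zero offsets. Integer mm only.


translate([123, 123, 0]) cylinder(h = 7, r = 123);
translate([123, 123, 7]) cylinder(h = 206, r = 66);
translate([123, 123, 213]) cylinder(h = 7, r = 123);


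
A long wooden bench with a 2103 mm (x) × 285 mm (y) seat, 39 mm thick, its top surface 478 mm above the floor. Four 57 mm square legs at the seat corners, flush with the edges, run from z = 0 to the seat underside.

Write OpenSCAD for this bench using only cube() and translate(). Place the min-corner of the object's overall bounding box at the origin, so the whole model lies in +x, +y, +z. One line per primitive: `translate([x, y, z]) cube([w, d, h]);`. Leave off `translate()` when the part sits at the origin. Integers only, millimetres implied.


translate([0, 0, 439]) cube([2103, 285, 39]);
cube([57, 57, 439]);
translate([0, 228, 0]) cube([57, 57, 439]);
translate([2046, 0, 0]) cube([57, 57, 439]);
translate([2046, 228, 0]) cube([57, 57, 439]);


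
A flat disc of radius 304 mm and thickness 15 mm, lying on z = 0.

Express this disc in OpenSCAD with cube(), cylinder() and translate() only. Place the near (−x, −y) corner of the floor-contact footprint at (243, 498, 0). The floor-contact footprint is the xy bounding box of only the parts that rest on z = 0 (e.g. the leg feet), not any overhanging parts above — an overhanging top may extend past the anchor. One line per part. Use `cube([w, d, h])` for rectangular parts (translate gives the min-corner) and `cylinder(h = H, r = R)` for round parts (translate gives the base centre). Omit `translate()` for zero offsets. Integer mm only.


translate([547, 802, 0]) cylinder(h = 15, r = 304);


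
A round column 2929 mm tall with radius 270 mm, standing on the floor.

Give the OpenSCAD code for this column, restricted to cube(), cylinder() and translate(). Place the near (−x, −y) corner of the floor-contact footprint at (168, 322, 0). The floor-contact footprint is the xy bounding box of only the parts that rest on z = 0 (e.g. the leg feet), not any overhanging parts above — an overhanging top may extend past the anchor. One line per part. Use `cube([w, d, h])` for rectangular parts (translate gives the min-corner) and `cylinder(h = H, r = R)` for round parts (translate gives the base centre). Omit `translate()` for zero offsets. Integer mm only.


translate([438, 592, 0]) cylinder(h = 2929, r = 270);


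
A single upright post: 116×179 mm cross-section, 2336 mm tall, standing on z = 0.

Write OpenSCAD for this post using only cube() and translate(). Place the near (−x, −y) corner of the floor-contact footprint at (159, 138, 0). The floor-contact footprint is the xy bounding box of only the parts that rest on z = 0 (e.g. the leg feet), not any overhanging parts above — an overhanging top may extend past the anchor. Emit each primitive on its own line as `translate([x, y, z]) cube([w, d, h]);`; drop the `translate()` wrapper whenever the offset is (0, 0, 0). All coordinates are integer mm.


translate([159, 138, 0]) cube([116, 179, 2336]);


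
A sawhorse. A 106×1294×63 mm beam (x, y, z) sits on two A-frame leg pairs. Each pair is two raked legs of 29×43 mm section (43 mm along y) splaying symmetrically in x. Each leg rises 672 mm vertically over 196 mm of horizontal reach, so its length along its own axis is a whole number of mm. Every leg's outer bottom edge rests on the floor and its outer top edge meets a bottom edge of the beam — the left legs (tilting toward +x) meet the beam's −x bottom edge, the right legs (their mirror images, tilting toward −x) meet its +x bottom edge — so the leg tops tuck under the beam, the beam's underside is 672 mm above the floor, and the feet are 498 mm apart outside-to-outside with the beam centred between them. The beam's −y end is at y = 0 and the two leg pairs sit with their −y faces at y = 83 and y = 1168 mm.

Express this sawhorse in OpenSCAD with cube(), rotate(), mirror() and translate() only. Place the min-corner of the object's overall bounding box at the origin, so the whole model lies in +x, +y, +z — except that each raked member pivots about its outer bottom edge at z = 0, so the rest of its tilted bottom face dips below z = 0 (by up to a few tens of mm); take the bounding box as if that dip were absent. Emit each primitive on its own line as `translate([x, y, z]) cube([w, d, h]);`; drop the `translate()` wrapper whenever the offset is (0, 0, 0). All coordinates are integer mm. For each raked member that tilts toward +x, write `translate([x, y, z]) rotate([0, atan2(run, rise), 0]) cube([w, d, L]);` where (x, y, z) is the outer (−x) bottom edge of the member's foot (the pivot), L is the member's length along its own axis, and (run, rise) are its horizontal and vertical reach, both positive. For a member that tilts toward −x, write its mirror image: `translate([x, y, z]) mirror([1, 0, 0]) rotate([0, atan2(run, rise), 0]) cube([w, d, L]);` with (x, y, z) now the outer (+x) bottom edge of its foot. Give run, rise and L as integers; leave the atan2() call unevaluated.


translate([196, 0, 672]) cube([106, 1294, 63]);
translate([0, 83, 0]) rotate([0, atan2(196, 672), 0]) cube([29, 43, 700]);
translate([498, 83, 0]) mirror([1, 0, 0]) rotate([0, atan2(196, 672), 0]) cube([29, 43, 700]);
translate([0, 1168, 0]) rotate([0, atan2(196, 672), 0]) cube([29, 43, 700]);
translate([498, 1168, 0]) mirror([1, 0, 0]) rotate([0, atan2(196, 672), 0]) cube([29, 43, 700]);


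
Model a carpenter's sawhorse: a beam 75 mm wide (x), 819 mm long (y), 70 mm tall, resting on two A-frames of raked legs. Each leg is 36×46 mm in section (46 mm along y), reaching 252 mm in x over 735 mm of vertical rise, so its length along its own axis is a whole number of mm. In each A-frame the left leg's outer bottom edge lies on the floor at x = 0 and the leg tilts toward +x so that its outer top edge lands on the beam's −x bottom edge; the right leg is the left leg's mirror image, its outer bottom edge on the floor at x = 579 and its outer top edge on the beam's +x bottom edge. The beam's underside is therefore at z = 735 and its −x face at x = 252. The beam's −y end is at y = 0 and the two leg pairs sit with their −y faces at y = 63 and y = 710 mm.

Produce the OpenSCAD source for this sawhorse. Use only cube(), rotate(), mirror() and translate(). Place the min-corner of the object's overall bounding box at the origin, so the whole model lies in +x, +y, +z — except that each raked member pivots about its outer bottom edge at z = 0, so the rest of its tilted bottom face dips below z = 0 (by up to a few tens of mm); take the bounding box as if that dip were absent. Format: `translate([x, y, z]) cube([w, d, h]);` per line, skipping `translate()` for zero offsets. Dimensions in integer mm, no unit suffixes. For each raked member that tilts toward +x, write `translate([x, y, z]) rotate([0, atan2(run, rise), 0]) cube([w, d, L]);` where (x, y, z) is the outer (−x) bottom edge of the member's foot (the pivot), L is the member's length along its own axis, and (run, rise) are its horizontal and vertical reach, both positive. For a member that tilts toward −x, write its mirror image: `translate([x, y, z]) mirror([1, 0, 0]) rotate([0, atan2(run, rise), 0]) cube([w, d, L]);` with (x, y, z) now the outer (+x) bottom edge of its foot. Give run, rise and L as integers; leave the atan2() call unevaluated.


translate([252, 0, 735]) cube([75, 819, 70]);
translate([0, 63, 0]) rotate([0, atan2(252, 735), 0]) cube([36, 46, 777]);
translate([579, 63, 0]) mirror([1, 0, 0]) rotate([0, atan2(252, 735), 0]) cube([36, 46, 777]);
translate([0, 710, 0]) rotate([0, atan2(252, 735), 0]) cube([36, 46, 777]);
translate([579, 710, 0]) mirror([1, 0, 0]) rotate([0, atan2(252, 735), 0]) cube([36, 46, 777]);


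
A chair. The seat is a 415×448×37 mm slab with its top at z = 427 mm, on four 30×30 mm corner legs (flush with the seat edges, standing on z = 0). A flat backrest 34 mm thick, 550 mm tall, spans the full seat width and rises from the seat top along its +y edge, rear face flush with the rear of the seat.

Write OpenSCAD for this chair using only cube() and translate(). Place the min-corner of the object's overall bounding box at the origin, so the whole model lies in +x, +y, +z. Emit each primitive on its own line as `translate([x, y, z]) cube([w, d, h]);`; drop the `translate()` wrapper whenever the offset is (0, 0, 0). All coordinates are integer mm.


translate([0, 0, 390]) cube([415, 448, 37]);
cube([30, 30, 390]);
translate([385, 0, 0]) cube([30, 30, 390]);
translate([0, 418, 0]) cube([30, 30, 390]);
translate([385, 418, 0]) cube([30, 30, 390]);
translate([0, 414, 427]) cube([415, 34, 550]);


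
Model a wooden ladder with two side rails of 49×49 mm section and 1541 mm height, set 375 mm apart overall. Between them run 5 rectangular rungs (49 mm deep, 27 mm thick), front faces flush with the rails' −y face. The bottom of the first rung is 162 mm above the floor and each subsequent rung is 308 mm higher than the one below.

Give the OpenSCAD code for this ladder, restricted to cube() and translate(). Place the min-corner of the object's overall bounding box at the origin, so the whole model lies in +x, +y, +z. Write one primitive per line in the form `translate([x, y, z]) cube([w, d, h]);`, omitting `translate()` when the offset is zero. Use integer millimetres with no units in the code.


cube([49, 49, 1541]);
translate([326, 0, 0]) cube([49, 49, 1541]);
translate([49, 0, 162]) cube([277, 49, 27]);
translate([49, 0, 470]) cube([277, 49, 27]);
translate([49, 0, 778]) cube([277, 49, 27]);
translate([49, 0, 1086]) cube([277, 49, 27]);
translate([49, 0, 1394]) cube([277, 49, 27]);


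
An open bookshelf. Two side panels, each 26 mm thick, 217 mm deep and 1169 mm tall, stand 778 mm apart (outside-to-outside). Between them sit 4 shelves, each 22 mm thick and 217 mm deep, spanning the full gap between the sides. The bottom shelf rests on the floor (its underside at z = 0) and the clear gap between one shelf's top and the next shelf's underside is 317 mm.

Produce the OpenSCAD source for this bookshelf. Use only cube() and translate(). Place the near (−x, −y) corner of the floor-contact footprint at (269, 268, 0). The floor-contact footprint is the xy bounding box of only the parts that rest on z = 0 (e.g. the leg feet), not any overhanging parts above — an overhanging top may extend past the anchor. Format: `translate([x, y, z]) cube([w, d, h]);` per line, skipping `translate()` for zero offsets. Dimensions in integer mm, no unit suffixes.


translate([269, 268, 0]) cube([26, 217, 1169]);
translate([1021, 268, 0]) cube([26, 217, 1169]);
translate([295, 268, 0]) cube([726, 217, 22]);
translate([295, 268, 339]) cube([726, 217, 22]);
translate([295, 268, 678]) cube([726, 217, 22]);
translate([295, 268, 1017]) cube([726, 217, 22]);


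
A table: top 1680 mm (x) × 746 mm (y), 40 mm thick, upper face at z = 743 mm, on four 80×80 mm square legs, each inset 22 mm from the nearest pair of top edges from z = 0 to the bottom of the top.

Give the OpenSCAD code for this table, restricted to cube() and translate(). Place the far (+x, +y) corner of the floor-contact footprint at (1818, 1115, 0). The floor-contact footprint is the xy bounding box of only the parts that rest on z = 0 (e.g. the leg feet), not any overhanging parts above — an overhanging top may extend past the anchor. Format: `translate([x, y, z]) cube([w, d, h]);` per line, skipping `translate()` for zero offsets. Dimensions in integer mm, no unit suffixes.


translate([160, 391, 703]) cube([1680, 746, 40]);
translate([182, 413, 0]) cube([80, 80, 703]);
translate([1738, 413, 0]) cube([80, 80, 703]);
translate([182, 1035, 0]) cube([80, 80, 703]);
translate([1738, 1035, 0]) cube([80, 80, 703]);


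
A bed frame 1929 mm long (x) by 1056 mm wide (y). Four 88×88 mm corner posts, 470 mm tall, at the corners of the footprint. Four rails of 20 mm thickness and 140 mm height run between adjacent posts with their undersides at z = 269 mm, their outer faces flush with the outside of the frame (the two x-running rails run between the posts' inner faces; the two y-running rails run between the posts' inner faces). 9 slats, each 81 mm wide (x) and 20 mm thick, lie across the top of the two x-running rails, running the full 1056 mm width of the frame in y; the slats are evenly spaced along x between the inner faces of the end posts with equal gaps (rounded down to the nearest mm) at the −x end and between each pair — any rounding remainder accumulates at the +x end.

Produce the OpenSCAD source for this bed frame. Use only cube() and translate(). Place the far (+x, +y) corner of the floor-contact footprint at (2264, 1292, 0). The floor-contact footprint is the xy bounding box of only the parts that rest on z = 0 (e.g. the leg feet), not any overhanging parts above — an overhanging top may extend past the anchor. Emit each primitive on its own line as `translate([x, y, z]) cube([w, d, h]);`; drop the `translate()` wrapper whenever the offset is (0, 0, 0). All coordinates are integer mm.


translate([335, 236, 0]) cube([88, 88, 470]);
translate([335, 1204, 0]) cube([88, 88, 470]);
translate([2176, 236, 0]) cube([88, 88, 470]);
translate([2176, 1204, 0]) cube([88, 88, 470]);
translate([423, 236, 269]) cube([1753, 20, 140]);
translate([423, 1272, 269]) cube([1753, 20, 140]);
translate([335, 324, 269]) cube([20, 880, 140]);
translate([2244, 324, 269]) cube([20, 880, 140]);
translate([525, 236, 409]) cube([81, 1056, 20]);
translate([708, 236, 409]) cube([81, 1056, 20]);
translate([891, 236, 409]) cube([81, 1056, 20]);
translate([1074, 236, 409]) cube([81, 1056, 20]);
translate([1257, 236, 409]) cube([81, 1056, 20]);
translate([1440, 236, 409]) cube([81, 1056, 20]);
translate([1623, 236, 409]) cube([81, 1056, 20]);
translate([1806, 236, 409]) cube([81, 1056, 20]);
translate([1989, 236, 409]) cube([81, 1056, 20]);


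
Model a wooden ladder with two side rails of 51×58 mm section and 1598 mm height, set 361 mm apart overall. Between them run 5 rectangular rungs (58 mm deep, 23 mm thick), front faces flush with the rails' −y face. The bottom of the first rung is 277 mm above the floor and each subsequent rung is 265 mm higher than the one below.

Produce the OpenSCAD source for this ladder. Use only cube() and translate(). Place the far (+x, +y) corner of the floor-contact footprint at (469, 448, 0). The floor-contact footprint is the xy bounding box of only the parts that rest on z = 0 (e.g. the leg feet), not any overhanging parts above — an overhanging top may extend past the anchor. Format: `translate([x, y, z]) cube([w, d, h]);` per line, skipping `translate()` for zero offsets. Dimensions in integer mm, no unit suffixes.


translate([108, 390, 0]) cube([51, 58, 1598]);
translate([418, 390, 0]) cube([51, 58, 1598]);
translate([159, 390, 277]) cube([259, 58, 23]);
translate([159, 390, 542]) cube([259, 58, 23]);
translate([159, 390, 807]) cube([259, 58, 23]);
translate([159, 390, 1072]) cube([259, 58, 23]);
translate([159, 390, 1337]) cube([259, 58, 23]);


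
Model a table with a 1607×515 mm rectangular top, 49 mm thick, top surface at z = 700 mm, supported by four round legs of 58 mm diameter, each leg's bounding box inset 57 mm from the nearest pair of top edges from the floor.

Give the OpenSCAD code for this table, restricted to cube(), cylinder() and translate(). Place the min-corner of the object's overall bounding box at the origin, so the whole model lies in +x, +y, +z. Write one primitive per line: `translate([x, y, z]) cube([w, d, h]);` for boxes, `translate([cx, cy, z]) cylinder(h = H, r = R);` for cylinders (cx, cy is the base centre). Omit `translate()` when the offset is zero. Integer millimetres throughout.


translate([0, 0, 651]) cube([1607, 515, 49]);
translate([86, 86, 0]) cylinder(h = 651, r = 29);
translate([1521, 86, 0]) cylinder(h = 651, r = 29);
translate([86, 429, 0]) cylinder(h = 651, r = 29);
translate([1521, 429, 0]) cylinder(h = 651, r = 29);


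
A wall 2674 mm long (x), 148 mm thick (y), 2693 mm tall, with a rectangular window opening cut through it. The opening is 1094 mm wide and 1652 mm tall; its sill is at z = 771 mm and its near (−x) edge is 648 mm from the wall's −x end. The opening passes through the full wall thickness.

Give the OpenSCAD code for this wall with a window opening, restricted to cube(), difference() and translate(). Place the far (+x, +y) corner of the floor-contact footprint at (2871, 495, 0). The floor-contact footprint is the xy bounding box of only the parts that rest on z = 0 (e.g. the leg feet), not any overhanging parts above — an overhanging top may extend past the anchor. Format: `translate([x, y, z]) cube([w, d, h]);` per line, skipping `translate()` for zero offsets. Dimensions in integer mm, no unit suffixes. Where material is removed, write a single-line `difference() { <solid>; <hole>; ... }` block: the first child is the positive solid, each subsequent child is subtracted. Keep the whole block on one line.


difference() { translate([197, 347, 0]) cube([2674, 148, 2693]); translate([845, 347, 771]) cube([1094, 148, 1652]); }


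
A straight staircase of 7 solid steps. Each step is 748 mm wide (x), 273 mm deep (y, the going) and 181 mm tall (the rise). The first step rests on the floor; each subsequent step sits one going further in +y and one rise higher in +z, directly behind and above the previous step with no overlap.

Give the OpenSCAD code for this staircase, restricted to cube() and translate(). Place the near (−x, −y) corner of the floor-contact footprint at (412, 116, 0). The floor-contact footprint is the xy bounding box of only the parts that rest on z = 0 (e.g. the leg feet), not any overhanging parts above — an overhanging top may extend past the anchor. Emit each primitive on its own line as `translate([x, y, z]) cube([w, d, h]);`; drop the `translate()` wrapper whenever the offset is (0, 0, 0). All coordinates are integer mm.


translate([412, 116, 0]) cube([748, 273, 181]);
translate([412, 389, 181]) cube([748, 273, 181]);
translate([412, 662, 362]) cube([748, 273, 181]);
translate([412, 935, 543]) cube([748, 273, 181]);
translate([412, 1208, 724]) cube([748, 273, 181]);
translate([412, 1481, 905]) cube([748, 273, 181]);
translate([412, 1754, 1086]) cube([748, 273, 181]);


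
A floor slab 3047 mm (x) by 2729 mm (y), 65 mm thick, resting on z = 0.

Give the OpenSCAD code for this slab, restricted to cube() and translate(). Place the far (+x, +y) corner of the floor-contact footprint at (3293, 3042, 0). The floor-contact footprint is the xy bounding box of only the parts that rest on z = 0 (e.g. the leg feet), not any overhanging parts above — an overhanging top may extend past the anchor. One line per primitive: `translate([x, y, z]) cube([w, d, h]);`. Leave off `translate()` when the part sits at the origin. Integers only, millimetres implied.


translate([246, 313, 0]) cube([3047, 2729, 65]);


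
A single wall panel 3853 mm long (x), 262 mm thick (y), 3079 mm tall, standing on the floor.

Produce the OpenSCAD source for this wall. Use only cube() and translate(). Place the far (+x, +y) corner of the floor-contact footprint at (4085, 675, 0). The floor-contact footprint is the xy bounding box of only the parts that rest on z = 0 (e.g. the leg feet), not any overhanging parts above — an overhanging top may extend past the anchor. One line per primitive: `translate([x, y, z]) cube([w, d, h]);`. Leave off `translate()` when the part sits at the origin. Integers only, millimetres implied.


translate([232, 413, 0]) cube([3853, 262, 3079]);


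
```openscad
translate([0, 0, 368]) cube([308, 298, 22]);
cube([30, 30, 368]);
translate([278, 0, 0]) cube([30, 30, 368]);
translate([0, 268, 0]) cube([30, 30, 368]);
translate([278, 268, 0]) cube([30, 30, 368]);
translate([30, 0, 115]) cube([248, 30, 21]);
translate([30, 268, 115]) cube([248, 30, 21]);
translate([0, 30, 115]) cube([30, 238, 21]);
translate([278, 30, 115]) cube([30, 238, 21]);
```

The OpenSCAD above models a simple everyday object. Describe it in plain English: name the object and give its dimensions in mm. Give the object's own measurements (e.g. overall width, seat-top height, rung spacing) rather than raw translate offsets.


A four-legged stool. The seat is a 308×298×22 mm slab whose top surface is at z = 390 mm; four square legs, each 30×30 mm in cross-section, run from the floor (z = 0) to the underside of the seat, each flush with a corner of the seat. Four stretchers, 30 mm wide and 21 mm tall, connect adjacent legs with their undersides at z = 115 mm, each running between the inner faces of the legs it joins and aligned with the legs' outer faces on the other axis.


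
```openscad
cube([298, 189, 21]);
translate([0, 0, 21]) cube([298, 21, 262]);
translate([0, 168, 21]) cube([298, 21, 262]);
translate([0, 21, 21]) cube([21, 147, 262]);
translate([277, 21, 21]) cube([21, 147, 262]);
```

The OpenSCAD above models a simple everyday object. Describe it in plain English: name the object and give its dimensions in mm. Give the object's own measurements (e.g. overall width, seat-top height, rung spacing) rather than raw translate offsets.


An open-topped rectangular box: outside dimensions 298×189×283 mm, with a uniform wall and base thickness of 21 mm. The base is a full 298×189 slab on the floor; four walls sit on top of the base. The front and back walls (the −y and +y sides) span the full width; the two side walls fit between them.


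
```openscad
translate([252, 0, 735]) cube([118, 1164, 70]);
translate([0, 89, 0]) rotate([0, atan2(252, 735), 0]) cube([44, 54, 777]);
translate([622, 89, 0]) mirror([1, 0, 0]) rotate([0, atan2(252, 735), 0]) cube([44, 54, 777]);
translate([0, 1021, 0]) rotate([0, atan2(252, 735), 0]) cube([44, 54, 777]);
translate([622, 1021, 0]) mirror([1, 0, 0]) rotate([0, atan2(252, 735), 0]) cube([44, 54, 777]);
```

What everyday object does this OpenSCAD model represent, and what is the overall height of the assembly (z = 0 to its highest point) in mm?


A sawhorse. The overall height is 805 mm.

A beam across two mirrored pairs of raked legs — a sawhorse. The beam's underside is at z = 735 (matching the legs' vertical rise in atan2(252, 735)) and the beam is 70 mm tall, so its top is at 735 + 70 = 805 mm. The raked legs top out at the beam's underside, so that is the highest point.


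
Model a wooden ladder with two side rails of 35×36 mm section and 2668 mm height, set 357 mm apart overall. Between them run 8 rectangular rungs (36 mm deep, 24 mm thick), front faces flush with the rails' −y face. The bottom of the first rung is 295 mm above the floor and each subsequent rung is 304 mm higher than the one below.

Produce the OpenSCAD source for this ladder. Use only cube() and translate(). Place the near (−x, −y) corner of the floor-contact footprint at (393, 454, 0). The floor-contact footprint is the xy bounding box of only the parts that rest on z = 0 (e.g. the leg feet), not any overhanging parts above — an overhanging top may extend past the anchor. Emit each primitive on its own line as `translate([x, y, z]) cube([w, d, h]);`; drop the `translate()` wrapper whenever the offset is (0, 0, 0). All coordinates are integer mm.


translate([393, 454, 0]) cube([35, 36, 2668]);
translate([715, 454, 0]) cube([35, 36, 2668]);
translate([428, 454, 295]) cube([287, 36, 24]);
translate([428, 454, 599]) cube([287, 36, 24]);
translate([428, 454, 903]) cube([287, 36, 24]);
translate([428, 454, 1207]) cube([287, 36, 24]);
translate([428, 454, 1511]) cube([287, 36, 24]);
translate([428, 454, 1815]) cube([287, 36, 24]);
translate([428, 454, 2119]) cube([287, 36, 24]);
translate([428, 454, 2423]) cube([287, 36, 24]);


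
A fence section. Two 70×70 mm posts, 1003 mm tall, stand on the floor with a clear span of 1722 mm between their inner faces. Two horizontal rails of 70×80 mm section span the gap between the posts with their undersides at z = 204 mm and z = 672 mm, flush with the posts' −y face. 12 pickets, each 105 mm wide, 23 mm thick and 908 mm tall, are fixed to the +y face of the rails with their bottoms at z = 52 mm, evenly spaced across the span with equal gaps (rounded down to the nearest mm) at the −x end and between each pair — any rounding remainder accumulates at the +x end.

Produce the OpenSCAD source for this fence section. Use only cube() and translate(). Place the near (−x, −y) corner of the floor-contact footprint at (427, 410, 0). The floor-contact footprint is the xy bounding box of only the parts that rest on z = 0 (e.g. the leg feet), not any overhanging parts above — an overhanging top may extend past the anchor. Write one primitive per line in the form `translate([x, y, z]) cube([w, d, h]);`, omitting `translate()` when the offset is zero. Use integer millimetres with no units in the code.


translate([427, 410, 0]) cube([70, 70, 1003]);
translate([2219, 410, 0]) cube([70, 70, 1003]);
translate([497, 410, 204]) cube([1722, 70, 80]);
translate([497, 410, 672]) cube([1722, 70, 80]);
translate([532, 480, 52]) cube([105, 23, 908]);
translate([672, 480, 52]) cube([105, 23, 908]);
translate([812, 480, 52]) cube([105, 23, 908]);
translate([952, 480, 52]) cube([105, 23, 908]);
translate([1092, 480, 52]) cube([105, 23, 908]);
translate([1232, 480, 52]) cube([105, 23, 908]);
translate([1372, 480, 52]) cube([105, 23, 908]);
translate([1512, 480, 52]) cube([105, 23, 908]);
translate([1652, 480, 52]) cube([105, 23, 908]);
translate([1792, 480, 52]) cube([105, 23, 908]);
translate([1932, 480, 52]) cube([105, 23, 908]);
translate([2072, 480, 52]) cube([105, 23, 908]);


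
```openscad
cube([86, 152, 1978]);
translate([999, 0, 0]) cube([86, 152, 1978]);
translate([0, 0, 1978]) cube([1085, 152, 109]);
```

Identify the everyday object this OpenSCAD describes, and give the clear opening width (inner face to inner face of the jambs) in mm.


A door frame. The clear opening width is 913 mm.

Two 1978 mm tall posts with a header on top — a door frame. The left jamb is 86 mm wide at x = 0; the right jamb starts at x = 999. The clear opening is 999 − 86 = 913 mm.


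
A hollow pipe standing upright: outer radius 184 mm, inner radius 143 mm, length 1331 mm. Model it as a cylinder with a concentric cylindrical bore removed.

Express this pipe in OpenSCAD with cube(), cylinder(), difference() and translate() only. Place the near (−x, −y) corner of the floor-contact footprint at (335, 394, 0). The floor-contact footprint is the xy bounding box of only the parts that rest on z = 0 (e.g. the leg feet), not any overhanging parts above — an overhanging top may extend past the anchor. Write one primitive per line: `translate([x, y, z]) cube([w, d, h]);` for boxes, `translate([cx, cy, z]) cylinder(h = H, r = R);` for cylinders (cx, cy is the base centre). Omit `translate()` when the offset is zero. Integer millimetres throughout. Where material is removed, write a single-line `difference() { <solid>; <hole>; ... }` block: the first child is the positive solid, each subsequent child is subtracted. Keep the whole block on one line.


difference() { translate([519, 578, 0]) cylinder(h = 1331, r = 184); translate([519, 578, 0]) cylinder(h = 1331, r = 143); }


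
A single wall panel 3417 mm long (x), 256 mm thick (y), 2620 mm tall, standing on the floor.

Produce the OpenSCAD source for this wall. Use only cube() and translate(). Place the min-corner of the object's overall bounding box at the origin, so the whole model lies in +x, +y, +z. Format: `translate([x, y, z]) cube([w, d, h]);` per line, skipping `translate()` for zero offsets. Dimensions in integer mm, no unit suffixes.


cube([3417, 256, 2620]);


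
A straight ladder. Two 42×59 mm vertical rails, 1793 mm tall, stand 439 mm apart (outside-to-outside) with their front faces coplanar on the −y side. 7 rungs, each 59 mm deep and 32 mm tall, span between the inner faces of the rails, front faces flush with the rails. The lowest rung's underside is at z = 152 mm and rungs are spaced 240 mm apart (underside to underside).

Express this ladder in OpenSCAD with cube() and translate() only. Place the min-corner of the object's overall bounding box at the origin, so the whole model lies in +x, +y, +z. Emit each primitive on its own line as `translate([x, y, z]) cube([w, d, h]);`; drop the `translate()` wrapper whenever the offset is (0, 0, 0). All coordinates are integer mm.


cube([42, 59, 1793]);
translate([397, 0, 0]) cube([42, 59, 1793]);
translate([42, 0, 152]) cube([355, 59, 32]);
translate([42, 0, 392]) cube([355, 59, 32]);
translate([42, 0, 632]) cube([355, 59, 32]);
translate([42, 0, 872]) cube([355, 59, 32]);
translate([42, 0, 1112]) cube([355, 59, 32]);
translate([42, 0, 1352]) cube([355, 59, 32]);
translate([42, 0, 1592]) cube([355, 59, 32]);


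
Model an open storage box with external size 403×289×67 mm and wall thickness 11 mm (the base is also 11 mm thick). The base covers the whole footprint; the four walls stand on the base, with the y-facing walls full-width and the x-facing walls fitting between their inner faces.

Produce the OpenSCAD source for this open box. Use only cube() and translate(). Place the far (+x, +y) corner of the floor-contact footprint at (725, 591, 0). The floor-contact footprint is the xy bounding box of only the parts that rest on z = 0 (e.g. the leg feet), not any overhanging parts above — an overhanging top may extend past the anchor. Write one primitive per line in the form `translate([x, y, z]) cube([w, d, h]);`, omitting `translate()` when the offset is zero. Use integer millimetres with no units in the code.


translate([322, 302, 0]) cube([403, 289, 11]);
translate([322, 302, 11]) cube([403, 11, 56]);
translate([322, 580, 11]) cube([403, 11, 56]);
translate([322, 313, 11]) cube([11, 267, 56]);
translate([714, 313, 11]) cube([11, 267, 56]);


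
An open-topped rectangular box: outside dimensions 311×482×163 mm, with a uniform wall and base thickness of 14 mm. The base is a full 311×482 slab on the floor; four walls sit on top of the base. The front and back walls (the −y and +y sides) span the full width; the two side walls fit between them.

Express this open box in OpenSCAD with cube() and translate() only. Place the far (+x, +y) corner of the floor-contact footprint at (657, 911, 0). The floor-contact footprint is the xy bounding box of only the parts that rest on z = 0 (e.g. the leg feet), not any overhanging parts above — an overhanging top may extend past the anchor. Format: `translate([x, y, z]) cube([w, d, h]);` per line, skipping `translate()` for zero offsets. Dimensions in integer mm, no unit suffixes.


translate([346, 429, 0]) cube([311, 482, 14]);
translate([346, 429, 14]) cube([311, 14, 149]);
translate([346, 897, 14]) cube([311, 14, 149]);
translate([346, 443, 14]) cube([14, 454, 149]);
translate([643, 443, 14]) cube([14, 454, 149]);


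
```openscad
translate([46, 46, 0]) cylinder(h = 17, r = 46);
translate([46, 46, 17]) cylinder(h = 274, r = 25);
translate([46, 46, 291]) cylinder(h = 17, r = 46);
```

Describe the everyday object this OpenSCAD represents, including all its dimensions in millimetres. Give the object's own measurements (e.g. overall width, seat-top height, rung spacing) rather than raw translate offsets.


A spool: two coaxial disc flanges of radius 46 mm and thickness 17 mm, joined by a core cylinder of radius 25 mm and height 274 mm. The lower flange rests on z = 0 and the three cylinders share a vertical axis.


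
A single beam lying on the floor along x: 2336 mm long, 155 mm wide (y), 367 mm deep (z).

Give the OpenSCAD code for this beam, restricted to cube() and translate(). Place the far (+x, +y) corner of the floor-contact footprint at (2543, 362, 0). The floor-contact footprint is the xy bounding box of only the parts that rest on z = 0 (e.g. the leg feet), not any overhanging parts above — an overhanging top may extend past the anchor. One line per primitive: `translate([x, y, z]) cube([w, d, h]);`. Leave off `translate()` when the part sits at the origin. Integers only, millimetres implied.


translate([207, 207, 0]) cube([2336, 155, 367]);


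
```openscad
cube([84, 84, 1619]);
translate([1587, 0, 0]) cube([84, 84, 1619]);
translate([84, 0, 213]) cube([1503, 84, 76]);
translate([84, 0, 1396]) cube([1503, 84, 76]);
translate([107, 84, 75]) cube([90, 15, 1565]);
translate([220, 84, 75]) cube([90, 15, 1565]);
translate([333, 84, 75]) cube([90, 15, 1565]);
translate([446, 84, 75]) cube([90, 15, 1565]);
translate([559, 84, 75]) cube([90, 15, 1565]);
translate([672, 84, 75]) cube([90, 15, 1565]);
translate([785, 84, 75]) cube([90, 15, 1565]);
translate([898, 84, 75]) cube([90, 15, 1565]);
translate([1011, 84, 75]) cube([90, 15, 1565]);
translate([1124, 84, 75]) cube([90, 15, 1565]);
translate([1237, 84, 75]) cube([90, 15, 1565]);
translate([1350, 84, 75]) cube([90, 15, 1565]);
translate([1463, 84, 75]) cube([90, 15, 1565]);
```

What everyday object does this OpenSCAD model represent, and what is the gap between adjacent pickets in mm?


A fence section. The picket gap is 23 mm.

Two posts, two rails, 13 pickets — a fence section. Span 1503 mm holds 13 pickets of 90 mm with 14 equal gaps: ⌊(1503 − 13·90) / 14⌋ = 23 mm.


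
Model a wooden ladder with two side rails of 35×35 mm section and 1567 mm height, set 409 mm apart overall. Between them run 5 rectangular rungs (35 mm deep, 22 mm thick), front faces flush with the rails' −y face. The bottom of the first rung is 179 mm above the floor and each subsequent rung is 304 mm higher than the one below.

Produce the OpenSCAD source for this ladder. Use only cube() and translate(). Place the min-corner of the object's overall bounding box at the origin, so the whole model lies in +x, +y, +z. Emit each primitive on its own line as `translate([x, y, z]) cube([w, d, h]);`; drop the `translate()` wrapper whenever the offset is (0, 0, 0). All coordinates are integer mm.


cube([35, 35, 1567]);
translate([374, 0, 0]) cube([35, 35, 1567]);
translate([35, 0, 179]) cube([339, 35, 22]);
translate([35, 0, 483]) cube([339, 35, 22]);
translate([35, 0, 787]) cube([339, 35, 22]);
translate([35, 0, 1091]) cube([339, 35, 22]);
translate([35, 0, 1395]) cube([339, 35, 22]);


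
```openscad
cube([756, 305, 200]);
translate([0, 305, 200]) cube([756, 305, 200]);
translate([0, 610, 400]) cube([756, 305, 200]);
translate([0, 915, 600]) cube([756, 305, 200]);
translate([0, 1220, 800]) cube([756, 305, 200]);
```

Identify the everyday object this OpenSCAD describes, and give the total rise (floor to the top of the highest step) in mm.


A staircase. The total rise is 1000 mm.

5 identical blocks, each offset up and back from the previous — a staircase. Each step is 200 mm tall and there are 5 of them, so the total rise is 5 × 200 = 1000 mm.
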